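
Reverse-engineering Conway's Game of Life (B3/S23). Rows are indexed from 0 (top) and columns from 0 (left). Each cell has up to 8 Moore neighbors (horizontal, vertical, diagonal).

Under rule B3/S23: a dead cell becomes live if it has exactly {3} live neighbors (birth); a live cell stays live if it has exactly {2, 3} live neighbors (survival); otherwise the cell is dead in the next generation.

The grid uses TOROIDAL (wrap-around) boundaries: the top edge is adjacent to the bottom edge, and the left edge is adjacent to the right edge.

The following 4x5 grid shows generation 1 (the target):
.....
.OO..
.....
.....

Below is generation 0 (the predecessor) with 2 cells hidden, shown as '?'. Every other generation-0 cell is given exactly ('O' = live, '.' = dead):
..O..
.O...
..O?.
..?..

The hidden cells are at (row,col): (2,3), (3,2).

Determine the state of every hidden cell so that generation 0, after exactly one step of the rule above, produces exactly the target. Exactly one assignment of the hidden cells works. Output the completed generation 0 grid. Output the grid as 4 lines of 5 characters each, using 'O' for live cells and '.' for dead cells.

Hidden generation-0 cells (in order): (2,3), (3,2).
A hidden cell only influences target cells in its own 3x3 neighborhood. Try each of the 2^2 = 4 assignments, step the completed generation 0 forward once under B3/S23, and compare with the target:
  (2,3)=. (3,2)=. -> step reproduces the target at every cell -> ACCEPT
  (2,3)=. (3,2)=O -> step gives (0,1)='O' but target has '.' -> reject
  (2,3)=O (3,2)=. -> step gives (1,2)='.' but target has 'O' -> reject
  (2,3)=O (3,2)=O -> step gives (0,1)='O' but target has '.' -> reject
Unique solution: (2,3)=dead, (3,2)=dead.
Check: live-neighbor counts of every cell in the completed generation 0:
12110
12320
12110
02220
Applying B3/S23 to generation 0 with these counts gives:
.....
.OO..
.....
.....
which matches the target exactly.

Answer: ..O..
.O...
..O..
.....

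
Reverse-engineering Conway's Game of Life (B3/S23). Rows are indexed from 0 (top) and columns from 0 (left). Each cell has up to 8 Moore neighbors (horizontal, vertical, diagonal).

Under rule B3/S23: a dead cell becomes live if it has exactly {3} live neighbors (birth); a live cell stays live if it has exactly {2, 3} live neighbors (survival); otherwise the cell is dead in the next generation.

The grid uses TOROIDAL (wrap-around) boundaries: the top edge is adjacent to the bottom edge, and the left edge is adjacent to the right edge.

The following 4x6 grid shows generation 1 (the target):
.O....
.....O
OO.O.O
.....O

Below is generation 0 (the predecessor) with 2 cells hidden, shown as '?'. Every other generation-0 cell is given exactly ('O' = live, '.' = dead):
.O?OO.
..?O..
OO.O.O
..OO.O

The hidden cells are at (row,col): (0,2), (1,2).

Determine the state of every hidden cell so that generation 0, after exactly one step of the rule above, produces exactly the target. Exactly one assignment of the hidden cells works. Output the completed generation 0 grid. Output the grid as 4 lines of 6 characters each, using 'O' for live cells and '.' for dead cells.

Answer: .OOOO.
...O..
OO.O.O
..OO.O

Derivation:
Hidden generation-0 cells (in order): (0,2), (1,2).
A hidden cell only influences target cells in its own 3x3 neighborhood. Try each of the 2^2 = 4 assignments, step the completed generation 0 forward once under B3/S23, and compare with the target:
  (0,2)=. (1,2)=. -> step gives (0,1)='.' but target has 'O' -> reject
  (0,2)=. (1,2)=O -> step gives (2,3)='.' but target has 'O' -> reject
  (0,2)=O (1,2)=. -> step reproduces the target at every cell -> ACCEPT
  (0,2)=O (1,2)=O -> step gives (2,3)='.' but target has 'O' -> reject
Unique solution: (0,2)=live, (1,2)=dead.
Check: live-neighbor counts of every cell in the completed generation 0:
225542
446453
325352
556563
Applying B3/S23 to generation 0 with these counts gives:
.O....
.....O
OO.O.O
.....O
which matches the target exactly.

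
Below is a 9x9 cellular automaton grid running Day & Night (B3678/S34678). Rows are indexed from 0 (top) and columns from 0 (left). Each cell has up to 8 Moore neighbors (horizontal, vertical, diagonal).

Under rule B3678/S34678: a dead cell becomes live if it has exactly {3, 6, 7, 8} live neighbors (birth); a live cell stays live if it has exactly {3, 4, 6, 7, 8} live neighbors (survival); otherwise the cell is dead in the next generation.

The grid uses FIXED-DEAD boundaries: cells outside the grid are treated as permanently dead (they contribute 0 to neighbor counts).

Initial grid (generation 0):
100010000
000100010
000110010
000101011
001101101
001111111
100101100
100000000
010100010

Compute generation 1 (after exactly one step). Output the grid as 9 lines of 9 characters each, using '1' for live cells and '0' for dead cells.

Answer: 000000000
000100000
001110010
000111011
001010111
011011100
011101100
011010100
000000000

Derivation:
Simulating step by step:
Generation 0 (given above): 31 live cells
Generation 1: 29 live cells
(generation 1 grid is the final answer)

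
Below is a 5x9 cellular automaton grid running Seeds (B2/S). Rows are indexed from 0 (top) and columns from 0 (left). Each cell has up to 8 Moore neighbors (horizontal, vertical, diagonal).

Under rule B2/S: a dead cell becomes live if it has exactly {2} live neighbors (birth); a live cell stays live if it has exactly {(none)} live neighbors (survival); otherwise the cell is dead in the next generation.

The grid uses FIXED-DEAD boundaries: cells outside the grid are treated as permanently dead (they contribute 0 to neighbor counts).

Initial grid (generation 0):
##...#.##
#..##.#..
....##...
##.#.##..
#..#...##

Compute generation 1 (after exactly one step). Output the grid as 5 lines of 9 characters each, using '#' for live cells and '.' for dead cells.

Simulating step by step:
Generation 0 (given above): 20 live cells
Generation 1: 7 live cells
(generation 1 grid is the final answer)

Answer: ..##.....
..#.....#
.......#.
........#
.....#...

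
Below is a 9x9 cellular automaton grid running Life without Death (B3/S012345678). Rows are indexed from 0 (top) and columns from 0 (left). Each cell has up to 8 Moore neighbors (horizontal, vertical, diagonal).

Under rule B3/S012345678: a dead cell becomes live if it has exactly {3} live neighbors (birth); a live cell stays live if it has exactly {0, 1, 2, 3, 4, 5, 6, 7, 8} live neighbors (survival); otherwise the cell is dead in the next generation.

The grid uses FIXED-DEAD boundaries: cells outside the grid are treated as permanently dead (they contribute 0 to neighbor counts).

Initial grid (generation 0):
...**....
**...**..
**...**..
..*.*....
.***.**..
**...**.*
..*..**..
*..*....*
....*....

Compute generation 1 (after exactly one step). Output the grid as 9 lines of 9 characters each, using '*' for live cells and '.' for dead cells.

Answer: ...***...
***..**..
***.***..
*.*.*....
****.***.
**.*.**.*
*.*.***..
*..***..*
....*....

Derivation:
Simulating step by step:
Generation 0 (given above): 29 live cells
Generation 1: 41 live cells
(generation 1 grid is the final answer)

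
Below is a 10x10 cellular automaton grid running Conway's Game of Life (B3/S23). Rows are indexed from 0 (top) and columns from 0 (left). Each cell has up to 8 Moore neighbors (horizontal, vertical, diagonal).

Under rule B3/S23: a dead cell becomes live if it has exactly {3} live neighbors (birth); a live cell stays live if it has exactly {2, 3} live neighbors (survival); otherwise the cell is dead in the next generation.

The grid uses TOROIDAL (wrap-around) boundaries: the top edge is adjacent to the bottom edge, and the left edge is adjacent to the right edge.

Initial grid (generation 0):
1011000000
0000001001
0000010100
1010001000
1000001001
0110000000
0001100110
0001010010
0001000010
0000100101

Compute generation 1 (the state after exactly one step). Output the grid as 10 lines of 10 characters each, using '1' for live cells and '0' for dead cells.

Answer: 1001000011
0000001000
0000010100
1100011101
1010000001
1111000111
0001100110
0011000011
0001000111
0010100011

Derivation:
Simulating step by step:
Generation 0 (given above): 27 live cells
Generation 1: 39 live cells
(generation 1 grid is the final answer)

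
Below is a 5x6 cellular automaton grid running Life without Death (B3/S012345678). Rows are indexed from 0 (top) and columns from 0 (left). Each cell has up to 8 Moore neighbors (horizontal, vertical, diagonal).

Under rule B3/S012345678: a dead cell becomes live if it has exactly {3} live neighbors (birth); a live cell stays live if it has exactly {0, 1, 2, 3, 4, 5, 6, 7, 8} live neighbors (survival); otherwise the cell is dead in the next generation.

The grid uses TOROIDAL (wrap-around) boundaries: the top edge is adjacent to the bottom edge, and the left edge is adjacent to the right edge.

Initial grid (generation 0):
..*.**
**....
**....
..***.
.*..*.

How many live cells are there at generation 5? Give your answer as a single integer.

Answer: 18

Derivation:
Simulating step by step:
Generation 0 (given above): 12 live cells
Generation 1: 18 live cells
..****
***...
**.*.*
*.****
.*..*.
Generation 2: 18 live cells
..****
***...
**.*.*
*.****
.*..*.
Generation 3: 18 live cells
..****
***...
**.*.*
*.****
.*..*.
Generation 4: 18 live cells
..****
***...
**.*.*
*.****
.*..*.
Generation 5: 18 live cells
..****
***...
**.*.*
*.****
.*..*.
Population at generation 5: 18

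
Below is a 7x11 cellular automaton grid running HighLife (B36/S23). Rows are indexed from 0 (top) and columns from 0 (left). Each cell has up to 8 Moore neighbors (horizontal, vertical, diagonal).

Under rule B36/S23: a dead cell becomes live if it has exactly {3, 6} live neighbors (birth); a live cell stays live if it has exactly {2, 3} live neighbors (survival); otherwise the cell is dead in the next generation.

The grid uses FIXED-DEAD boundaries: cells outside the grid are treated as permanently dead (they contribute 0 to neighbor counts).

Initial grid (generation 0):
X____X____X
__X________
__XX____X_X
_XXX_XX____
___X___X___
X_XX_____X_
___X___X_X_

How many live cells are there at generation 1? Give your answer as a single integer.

Answer: 16

Derivation:
Simulating step by step:
Generation 0 (given above): 22 live cells
Generation 1: 16 live cells
___________
_XXX_____X_
____X______
_X____XX___
__X___X____
__XXX______
__XX____X__
Population at generation 1: 16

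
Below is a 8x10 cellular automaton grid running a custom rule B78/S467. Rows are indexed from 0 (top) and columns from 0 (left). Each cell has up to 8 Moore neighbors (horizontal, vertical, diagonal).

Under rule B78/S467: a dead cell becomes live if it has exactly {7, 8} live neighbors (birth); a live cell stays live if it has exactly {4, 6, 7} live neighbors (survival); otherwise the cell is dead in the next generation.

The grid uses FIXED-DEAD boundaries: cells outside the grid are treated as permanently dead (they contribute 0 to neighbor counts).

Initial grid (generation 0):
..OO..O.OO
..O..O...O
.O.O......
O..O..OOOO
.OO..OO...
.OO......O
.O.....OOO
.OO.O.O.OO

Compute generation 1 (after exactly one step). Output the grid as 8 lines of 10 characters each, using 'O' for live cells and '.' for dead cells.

Answer: ..........
..O.......
..........
..........
.OO.......
.OO.......
.O.......O
........O.

Derivation:
Simulating step by step:
Generation 0 (given above): 33 live cells
Generation 1: 8 live cells
(generation 1 grid is the final answer)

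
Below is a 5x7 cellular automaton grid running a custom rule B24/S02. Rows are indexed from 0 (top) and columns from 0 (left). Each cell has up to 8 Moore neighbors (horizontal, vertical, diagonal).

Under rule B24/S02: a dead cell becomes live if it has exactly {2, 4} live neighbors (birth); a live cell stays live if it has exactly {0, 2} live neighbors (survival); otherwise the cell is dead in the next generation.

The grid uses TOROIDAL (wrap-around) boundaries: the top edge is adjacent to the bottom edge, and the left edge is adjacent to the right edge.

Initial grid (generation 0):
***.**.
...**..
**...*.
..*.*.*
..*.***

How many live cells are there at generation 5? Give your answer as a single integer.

Answer: 7

Derivation:
Simulating step by step:
Generation 0 (given above): 17 live cells
Generation 1: 15 live cells
*.....*
*.*..**
**.**..
****...
*......
Generation 2: 4 live cells
.*.....
..*....
.......
.......
...*..*
Generation 3: 7 live cells
*..*...
.*.....
.......
.......
*.**..*
Generation 4: 16 live cells
.****..
*.*....
.......
****..*
*.***.*
Generation 5: 7 live cells
*......
.*.**..
*.*....
.......
.....*.
Population at generation 5: 7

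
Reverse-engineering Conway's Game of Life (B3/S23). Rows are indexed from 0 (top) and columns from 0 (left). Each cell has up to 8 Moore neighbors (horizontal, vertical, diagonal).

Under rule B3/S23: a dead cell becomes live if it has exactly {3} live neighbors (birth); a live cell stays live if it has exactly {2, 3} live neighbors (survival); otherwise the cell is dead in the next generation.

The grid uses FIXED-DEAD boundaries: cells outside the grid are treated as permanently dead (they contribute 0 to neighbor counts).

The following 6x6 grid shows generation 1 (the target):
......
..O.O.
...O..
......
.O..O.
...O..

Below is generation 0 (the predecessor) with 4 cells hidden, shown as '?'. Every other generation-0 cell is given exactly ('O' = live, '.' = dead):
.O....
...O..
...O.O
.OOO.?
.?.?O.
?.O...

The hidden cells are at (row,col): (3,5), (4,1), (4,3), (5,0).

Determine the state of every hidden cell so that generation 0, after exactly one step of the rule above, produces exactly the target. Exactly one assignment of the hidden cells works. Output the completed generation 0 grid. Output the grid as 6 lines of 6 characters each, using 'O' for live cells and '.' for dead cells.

Hidden generation-0 cells (in order): (3,5), (4,1), (4,3), (5,0).
A hidden cell only influences target cells in its own 3x3 neighborhood. Try each of the 2^4 = 16 assignments, step the completed generation 0 forward once under B3/S23, and compare with the target:
  (3,5)=. (4,1)=. (4,3)=. (5,0)=. -> step gives (3,2)='O' but target has '.' -> reject
  (3,5)=. (4,1)=. (4,3)=. (5,0)=O -> step gives (3,2)='O' but target has '.' -> reject
  (3,5)=. (4,1)=. (4,3)=O (5,0)=. -> step reproduces the target at every cell -> ACCEPT
  (3,5)=. (4,1)=. (4,3)=O (5,0)=O -> step gives (4,1)='.' but target has 'O' -> reject
  (3,5)=. (4,1)=O (4,3)=. (5,0)=. -> step gives (3,1)='O' but target has '.' -> reject
  (3,5)=. (4,1)=O (4,3)=. (5,0)=O -> step gives (3,1)='O' but target has '.' -> reject
  (3,5)=. (4,1)=O (4,3)=O (5,0)=. -> step gives (3,1)='O' but target has '.' -> reject
  (3,5)=. (4,1)=O (4,3)=O (5,0)=O -> step gives (3,1)='O' but target has '.' -> reject
  (3,5)=O (4,1)=. (4,3)=. (5,0)=. -> step gives (3,2)='O' but target has '.' -> reject
  (3,5)=O (4,1)=. (4,3)=. (5,0)=O -> step gives (3,2)='O' but target has '.' -> reject
  (3,5)=O (4,1)=. (4,3)=O (5,0)=. -> step gives (3,5)='O' but target has '.' -> reject
  (3,5)=O (4,1)=. (4,3)=O (5,0)=O -> step gives (3,5)='O' but target has '.' -> reject
  (3,5)=O (4,1)=O (4,3)=. (5,0)=. -> step gives (3,1)='O' but target has '.' -> reject
  (3,5)=O (4,1)=O (4,3)=. (5,0)=O -> step gives (3,1)='O' but target has '.' -> reject
  (3,5)=O (4,1)=O (4,3)=O (5,0)=. -> step gives (3,1)='O' but target has '.' -> reject
  (3,5)=O (4,1)=O (4,3)=O (5,0)=O -> step gives (3,1)='O' but target has '.' -> reject
Unique solution: (3,5)=dead, (4,1)=dead, (4,3)=live, (5,0)=dead.
Check: live-neighbor counts of every cell in the completed generation 0:
102110
113131
125340
114452
135421
011321
Applying B3/S23 to generation 0 with these counts gives:
......
..O.O.
...O..
......
.O..O.
...O..
which matches the target exactly.

Answer: .O....
...O..
...O.O
.OOO..
...OO.
..O...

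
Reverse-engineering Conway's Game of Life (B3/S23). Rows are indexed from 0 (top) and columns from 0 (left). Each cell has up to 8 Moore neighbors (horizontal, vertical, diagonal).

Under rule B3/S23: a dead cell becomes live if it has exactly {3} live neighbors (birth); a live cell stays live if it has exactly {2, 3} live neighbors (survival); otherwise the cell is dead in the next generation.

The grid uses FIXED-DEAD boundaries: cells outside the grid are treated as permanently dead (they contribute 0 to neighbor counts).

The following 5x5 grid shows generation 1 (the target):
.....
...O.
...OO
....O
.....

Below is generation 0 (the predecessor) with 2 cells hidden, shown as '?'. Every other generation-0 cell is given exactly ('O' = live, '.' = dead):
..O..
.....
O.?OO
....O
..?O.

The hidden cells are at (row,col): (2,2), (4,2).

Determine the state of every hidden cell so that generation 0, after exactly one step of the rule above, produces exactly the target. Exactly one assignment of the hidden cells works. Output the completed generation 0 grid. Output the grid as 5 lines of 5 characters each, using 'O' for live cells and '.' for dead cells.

Hidden generation-0 cells (in order): (2,2), (4,2).
A hidden cell only influences target cells in its own 3x3 neighborhood. Try each of the 2^2 = 4 assignments, step the completed generation 0 forward once under B3/S23, and compare with the target:
  (2,2)=. (4,2)=. -> step reproduces the target at every cell -> ACCEPT
  (2,2)=. (4,2)=O -> step gives (3,2)='O' but target has '.' -> reject
  (2,2)=O (4,2)=. -> step gives (1,1)='O' but target has '.' -> reject
  (2,2)=O (4,2)=O -> step gives (1,1)='O' but target has '.' -> reject
Unique solution: (2,2)=dead, (4,2)=dead.
Check: live-neighbor counts of every cell in the completed generation 0:
01010
12232
01122
11243
00112
Applying B3/S23 to generation 0 with these counts gives:
.....
...O.
...OO
....O
.....
which matches the target exactly.

Answer: ..O..
.....
O..OO
....O
...O.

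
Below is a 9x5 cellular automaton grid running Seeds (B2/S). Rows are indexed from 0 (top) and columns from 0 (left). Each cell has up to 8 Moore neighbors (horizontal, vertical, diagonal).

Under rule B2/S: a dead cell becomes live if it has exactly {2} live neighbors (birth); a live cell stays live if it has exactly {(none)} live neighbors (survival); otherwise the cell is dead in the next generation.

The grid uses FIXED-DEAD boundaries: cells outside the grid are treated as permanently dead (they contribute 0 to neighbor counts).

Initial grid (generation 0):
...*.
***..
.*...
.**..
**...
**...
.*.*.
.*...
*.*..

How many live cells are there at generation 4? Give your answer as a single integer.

Answer: 4

Derivation:
Simulating step by step:
Generation 0 (given above): 16 live cells
Generation 1: 4 live cells
*....
...*.
...*.
.....
.....
.....
.....
...*.
.....
Generation 2: 4 live cells
.....
..*.*
..*.*
.....
.....
.....
.....
.....
.....
Generation 3: 4 live cells
...*.
.*...
.*...
...*.
.....
.....
.....
.....
.....
Generation 4: 4 live cells
..*..
*....
*....
..*..
.....
.....
.....
.....
.....
Population at generation 4: 4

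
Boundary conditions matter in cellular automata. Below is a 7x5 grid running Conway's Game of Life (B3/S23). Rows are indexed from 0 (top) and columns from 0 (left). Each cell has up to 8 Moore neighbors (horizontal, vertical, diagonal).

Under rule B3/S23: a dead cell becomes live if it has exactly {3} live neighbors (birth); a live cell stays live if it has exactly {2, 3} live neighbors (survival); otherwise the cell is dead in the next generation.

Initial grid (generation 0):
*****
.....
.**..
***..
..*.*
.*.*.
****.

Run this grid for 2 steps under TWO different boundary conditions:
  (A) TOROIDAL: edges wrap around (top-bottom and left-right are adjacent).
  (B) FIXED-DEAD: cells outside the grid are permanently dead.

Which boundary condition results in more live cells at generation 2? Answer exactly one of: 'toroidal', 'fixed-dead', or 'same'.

Answer: fixed-dead

Derivation:
Under TOROIDAL boundary, generation 2:
.....
.....
**..*
**..*
.....
.....
.....
Population = 6

Under FIXED-DEAD boundary, generation 2:
.**..
*..*.
*....
*....
**...
*....
**...
Population = 11

Comparison: toroidal=6, fixed-dead=11 -> fixed-dead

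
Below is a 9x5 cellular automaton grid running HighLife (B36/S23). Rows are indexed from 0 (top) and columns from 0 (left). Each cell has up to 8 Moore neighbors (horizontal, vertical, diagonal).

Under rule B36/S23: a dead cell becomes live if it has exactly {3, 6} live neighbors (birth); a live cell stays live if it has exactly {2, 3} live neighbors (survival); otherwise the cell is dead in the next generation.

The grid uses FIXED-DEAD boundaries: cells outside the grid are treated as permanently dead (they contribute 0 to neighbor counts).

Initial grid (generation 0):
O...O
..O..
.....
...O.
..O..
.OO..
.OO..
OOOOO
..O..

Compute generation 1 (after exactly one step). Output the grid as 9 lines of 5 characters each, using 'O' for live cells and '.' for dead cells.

Answer: .....
.....
.....
.....
.OOO.
...O.
.....
O....
..O..

Derivation:
Simulating step by step:
Generation 0 (given above): 15 live cells
Generation 1: 6 live cells
(generation 1 grid is the final answer)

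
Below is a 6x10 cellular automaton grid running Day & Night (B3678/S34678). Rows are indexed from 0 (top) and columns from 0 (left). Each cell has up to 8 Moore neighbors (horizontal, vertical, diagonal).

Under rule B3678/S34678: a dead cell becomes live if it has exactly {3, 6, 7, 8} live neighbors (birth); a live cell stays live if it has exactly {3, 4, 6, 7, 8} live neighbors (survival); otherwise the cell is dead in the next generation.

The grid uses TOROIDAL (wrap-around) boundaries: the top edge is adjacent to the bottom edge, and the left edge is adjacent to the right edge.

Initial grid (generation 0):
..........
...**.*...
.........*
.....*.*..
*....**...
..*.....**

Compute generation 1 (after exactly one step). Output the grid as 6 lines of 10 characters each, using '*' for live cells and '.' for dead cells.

Answer: ...*......
..........
....***...
..........
......****
..........

Derivation:
Simulating step by step:
Generation 0 (given above): 12 live cells
Generation 1: 8 live cells
(generation 1 grid is the final answer)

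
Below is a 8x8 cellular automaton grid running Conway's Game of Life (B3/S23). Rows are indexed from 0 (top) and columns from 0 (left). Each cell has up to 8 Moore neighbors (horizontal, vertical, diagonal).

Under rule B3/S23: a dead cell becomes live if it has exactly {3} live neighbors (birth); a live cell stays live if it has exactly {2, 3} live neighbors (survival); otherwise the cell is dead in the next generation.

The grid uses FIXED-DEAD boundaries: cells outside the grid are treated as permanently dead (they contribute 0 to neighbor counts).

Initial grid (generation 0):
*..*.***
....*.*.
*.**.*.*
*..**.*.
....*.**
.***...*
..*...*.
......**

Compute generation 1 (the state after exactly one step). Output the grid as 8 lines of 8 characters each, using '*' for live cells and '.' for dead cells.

Simulating step by step:
Generation 0 (given above): 27 live cells
Generation 1: 26 live cells
(generation 1 grid is the final answer)

Answer: ....****
.**.....
.**....*
.**.....
.*..*.**
.***.*.*
.***..*.
......**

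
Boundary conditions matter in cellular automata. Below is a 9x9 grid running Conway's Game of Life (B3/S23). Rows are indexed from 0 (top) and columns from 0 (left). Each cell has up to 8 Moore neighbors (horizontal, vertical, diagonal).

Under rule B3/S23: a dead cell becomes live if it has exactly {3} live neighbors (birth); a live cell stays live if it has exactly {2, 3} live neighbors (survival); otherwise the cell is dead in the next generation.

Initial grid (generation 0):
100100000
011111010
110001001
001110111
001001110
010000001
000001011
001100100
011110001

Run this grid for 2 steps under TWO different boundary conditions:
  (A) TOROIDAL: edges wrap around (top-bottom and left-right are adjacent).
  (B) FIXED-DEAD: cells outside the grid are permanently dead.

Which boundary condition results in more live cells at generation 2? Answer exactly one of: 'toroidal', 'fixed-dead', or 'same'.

Under TOROIDAL boundary, generation 2:
110001101
000011100
001001000
001011000
101001001
001111000
000000000
001001100
000010110
Population = 27

Under FIXED-DEAD boundary, generation 2:
001010000
001010000
001001010
001011000
011001000
011111001
000000001
011001101
000001000
Population = 26

Comparison: toroidal=27, fixed-dead=26 -> toroidal

Answer: toroidal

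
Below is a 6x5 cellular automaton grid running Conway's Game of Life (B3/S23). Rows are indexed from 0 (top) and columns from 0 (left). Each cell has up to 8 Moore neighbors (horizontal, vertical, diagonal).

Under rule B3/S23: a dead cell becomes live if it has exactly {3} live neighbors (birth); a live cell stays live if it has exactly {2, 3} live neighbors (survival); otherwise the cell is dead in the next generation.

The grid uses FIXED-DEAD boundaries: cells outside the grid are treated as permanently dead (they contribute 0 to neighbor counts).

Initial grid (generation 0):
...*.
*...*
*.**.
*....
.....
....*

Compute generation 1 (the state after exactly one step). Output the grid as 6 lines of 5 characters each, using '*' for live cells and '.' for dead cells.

Answer: .....
.**.*
*..*.
.*...
.....
.....

Derivation:
Simulating step by step:
Generation 0 (given above): 8 live cells
Generation 1: 6 live cells
(generation 1 grid is the final answer)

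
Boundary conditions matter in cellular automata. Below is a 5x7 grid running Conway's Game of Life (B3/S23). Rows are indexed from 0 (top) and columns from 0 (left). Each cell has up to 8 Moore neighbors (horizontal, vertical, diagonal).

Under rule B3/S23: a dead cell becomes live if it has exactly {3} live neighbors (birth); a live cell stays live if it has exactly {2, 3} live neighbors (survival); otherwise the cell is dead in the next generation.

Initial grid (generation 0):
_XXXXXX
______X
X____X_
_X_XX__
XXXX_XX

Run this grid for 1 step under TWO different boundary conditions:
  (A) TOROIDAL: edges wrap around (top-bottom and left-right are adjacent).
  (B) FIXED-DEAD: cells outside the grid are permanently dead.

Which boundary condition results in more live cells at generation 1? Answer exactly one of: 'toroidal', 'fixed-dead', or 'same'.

Under TOROIDAL boundary, generation 1:
_______
_XXX___
X___XXX
___X___
_______
Population = 8

Under FIXED-DEAD boundary, generation 1:
__XXXXX
_XXX__X
____XX_
___X__X
XX_X_X_
Population = 17

Comparison: toroidal=8, fixed-dead=17 -> fixed-dead

Answer: fixed-dead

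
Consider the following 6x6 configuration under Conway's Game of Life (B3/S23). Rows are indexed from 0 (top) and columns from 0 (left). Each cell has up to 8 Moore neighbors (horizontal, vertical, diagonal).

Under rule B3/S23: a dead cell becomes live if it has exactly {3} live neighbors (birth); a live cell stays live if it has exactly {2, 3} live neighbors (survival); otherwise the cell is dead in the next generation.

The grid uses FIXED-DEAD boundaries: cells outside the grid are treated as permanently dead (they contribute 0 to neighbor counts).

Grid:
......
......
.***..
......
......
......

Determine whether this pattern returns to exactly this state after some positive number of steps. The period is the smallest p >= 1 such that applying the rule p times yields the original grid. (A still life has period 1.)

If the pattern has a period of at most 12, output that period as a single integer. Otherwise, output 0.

Simulating and comparing each generation to the original:
Gen 0 (original, given above): 3 live cells
Gen 1: 3 live cells, differs from original
Gen 2: 3 live cells, MATCHES original -> period = 2

Answer: 2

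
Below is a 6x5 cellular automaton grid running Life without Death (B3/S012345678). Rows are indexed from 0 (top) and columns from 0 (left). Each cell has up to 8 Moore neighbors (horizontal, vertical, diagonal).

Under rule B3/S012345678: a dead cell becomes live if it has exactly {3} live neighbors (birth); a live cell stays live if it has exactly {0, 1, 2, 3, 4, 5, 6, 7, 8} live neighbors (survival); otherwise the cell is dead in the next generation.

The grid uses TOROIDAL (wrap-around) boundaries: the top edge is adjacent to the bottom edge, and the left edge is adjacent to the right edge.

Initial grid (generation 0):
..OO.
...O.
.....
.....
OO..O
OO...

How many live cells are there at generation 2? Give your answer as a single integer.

Simulating step by step:
Generation 0 (given above): 8 live cells
Generation 1: 13 live cells
.OOOO
..OO.
.....
O....
OO..O
OO.O.
Generation 2: 18 live cells
.OOOO
.OOOO
.....
OO..O
OOO.O
OO.O.
Population at generation 2: 18

Answer: 18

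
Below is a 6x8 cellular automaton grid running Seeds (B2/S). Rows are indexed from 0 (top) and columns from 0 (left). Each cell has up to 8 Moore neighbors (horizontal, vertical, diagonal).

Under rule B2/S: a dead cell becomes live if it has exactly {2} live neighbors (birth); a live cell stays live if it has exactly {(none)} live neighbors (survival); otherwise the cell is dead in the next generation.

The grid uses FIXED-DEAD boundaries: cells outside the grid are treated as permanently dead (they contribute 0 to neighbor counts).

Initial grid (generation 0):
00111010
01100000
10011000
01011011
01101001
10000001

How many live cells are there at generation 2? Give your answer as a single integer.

Simulating step by step:
Generation 0 (given above): 20 live cells
Generation 1: 7 live cells
00000100
10000000
00000011
00000000
00000000
00110010
Generation 2: 6 live cells
00000000
00000101
00000000
00000011
00110000
00000000
Population at generation 2: 6

Answer: 6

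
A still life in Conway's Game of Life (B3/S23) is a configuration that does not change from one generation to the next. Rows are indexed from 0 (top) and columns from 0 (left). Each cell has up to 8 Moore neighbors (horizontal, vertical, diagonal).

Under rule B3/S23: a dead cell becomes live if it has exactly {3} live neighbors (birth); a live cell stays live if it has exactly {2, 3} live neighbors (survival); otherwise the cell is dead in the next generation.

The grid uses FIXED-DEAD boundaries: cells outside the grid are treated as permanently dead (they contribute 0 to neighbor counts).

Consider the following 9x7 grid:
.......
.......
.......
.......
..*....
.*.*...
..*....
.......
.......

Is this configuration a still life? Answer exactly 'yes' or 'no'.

Answer: yes

Derivation:
Compute generation 1 and compare to generation 0 (given above):
Generation 1:
.......
.......
.......
.......
..*....
.*.*...
..*....
.......
.......
The grids are IDENTICAL -> still life.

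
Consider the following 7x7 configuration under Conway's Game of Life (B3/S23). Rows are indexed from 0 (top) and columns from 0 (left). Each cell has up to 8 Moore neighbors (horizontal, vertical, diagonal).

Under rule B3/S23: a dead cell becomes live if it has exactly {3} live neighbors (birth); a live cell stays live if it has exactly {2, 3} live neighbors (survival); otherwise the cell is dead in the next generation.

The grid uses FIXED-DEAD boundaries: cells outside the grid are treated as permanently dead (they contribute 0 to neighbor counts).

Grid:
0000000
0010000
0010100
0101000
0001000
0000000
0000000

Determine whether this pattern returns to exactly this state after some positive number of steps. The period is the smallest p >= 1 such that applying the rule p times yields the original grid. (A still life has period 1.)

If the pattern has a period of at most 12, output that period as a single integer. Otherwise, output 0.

Simulating and comparing each generation to the original:
Gen 0 (original, given above): 6 live cells
Gen 1: 6 live cells, differs from original
Gen 2: 6 live cells, MATCHES original -> period = 2

Answer: 2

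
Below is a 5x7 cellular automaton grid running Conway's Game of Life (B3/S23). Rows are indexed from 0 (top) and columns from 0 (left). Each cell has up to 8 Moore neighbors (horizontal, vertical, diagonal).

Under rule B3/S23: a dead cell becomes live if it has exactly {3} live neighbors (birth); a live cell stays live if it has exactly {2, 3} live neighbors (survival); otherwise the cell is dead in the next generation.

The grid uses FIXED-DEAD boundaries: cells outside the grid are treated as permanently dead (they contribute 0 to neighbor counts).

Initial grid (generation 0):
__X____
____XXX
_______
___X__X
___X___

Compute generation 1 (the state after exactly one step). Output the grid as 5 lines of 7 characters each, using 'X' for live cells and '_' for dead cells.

Answer: _____X_
_____X_
____X_X
_______
_______

Derivation:
Simulating step by step:
Generation 0 (given above): 7 live cells
Generation 1: 4 live cells
(generation 1 grid is the final answer)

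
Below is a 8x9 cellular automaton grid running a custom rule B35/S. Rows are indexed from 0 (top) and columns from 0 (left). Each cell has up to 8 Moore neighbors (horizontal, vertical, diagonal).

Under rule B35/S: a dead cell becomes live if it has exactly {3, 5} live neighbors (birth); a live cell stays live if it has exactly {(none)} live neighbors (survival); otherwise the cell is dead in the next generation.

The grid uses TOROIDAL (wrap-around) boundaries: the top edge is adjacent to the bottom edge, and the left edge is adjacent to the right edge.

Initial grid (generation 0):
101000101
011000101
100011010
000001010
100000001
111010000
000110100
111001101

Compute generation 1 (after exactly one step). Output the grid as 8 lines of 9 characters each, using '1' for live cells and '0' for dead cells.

Answer: 000100000
100100010
010000100
100010001
000000000
000001001
101001011
000010010

Derivation:
Simulating step by step:
Generation 0 (given above): 29 live cells
Generation 1: 18 live cells
(generation 1 grid is the final answer)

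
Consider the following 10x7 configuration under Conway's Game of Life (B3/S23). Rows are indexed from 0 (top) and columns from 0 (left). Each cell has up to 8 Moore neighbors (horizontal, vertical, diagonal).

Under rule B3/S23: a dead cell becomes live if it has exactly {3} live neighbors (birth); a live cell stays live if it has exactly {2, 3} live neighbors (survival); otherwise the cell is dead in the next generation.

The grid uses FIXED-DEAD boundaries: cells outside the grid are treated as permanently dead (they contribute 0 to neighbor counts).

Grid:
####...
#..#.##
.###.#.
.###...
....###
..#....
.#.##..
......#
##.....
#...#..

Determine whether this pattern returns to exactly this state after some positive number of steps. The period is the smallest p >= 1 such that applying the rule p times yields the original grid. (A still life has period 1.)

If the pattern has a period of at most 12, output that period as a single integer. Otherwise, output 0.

Simulating and comparing each generation to the original:
Gen 0 (original, given above): 27 live cells
Gen 1: 26 live cells, differs from original
Gen 2: 27 live cells, differs from original
Gen 3: 16 live cells, differs from original
Gen 4: 17 live cells, differs from original
Gen 5: 12 live cells, differs from original
Gen 6: 15 live cells, differs from original
Gen 7: 14 live cells, differs from original
Gen 8: 9 live cells, differs from original
Gen 9: 8 live cells, differs from original
Gen 10: 10 live cells, differs from original
Gen 11: 10 live cells, differs from original
Gen 12: 14 live cells, differs from original
No period found within 12 steps.

Answer: 0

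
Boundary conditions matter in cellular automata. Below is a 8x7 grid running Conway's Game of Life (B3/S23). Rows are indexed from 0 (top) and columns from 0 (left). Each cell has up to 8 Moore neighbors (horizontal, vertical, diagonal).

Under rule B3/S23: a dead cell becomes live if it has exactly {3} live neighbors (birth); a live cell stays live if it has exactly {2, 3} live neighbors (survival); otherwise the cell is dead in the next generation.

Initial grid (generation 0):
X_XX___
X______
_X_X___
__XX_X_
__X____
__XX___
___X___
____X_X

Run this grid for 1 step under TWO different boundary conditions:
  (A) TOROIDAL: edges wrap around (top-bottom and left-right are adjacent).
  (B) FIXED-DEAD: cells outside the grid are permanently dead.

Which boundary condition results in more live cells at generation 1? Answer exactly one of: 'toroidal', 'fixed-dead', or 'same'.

Under TOROIDAL boundary, generation 1:
XX_X__X
X__X___
_X_XX__
_X_XX__
_X__X__
__XX___
__XXX__
__X_X__
Population = 21

Under FIXED-DEAD boundary, generation 1:
_X_____
X__X___
_X_XX__
_X_XX__
_X__X__
__XX___
__XXX__
_______
Population = 16

Comparison: toroidal=21, fixed-dead=16 -> toroidal

Answer: toroidal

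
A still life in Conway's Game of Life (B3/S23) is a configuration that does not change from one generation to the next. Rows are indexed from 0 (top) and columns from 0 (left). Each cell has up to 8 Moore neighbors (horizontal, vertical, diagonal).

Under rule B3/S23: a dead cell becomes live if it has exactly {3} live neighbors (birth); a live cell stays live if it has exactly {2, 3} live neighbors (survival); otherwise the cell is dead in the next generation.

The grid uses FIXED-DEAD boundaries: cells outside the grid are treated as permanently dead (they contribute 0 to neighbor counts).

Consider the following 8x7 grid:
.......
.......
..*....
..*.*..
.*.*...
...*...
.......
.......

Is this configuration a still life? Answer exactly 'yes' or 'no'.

Answer: no

Derivation:
Compute generation 1 and compare to generation 0 (given above):
Generation 1:
.......
.......
...*...
.**....
...**..
..*....
.......
.......
Cell (2,2) differs: gen0=1 vs gen1=0 -> NOT a still life.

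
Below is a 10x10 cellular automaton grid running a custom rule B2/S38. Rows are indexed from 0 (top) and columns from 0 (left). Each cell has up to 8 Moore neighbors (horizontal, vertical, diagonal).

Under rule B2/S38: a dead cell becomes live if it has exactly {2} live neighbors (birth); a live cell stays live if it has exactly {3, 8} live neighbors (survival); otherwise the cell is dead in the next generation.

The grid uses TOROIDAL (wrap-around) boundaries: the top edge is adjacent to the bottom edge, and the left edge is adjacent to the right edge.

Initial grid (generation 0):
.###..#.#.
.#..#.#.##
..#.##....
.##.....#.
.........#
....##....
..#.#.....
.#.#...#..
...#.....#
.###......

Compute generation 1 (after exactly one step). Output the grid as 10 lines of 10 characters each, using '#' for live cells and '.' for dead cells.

Simulating step by step:
Generation 0 (given above): 29 live cells
Generation 1: 28 live cells
(generation 1 grid is the final answer)

Answer: ..........
.#..#.....
..#..##...
#...##...#
######..#.
..........
.#..#.#...
#..#....#.
...#....#.
.#.....###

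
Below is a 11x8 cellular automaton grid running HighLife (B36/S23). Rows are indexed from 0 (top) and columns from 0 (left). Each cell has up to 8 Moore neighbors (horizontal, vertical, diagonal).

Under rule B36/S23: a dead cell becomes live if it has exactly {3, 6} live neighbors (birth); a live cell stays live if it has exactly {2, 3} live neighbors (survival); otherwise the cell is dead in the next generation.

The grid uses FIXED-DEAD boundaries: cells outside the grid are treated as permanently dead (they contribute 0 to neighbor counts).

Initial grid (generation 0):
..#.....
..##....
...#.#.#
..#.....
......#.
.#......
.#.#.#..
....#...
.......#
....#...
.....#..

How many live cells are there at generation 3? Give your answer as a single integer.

Simulating step by step:
Generation 0 (given above): 16 live cells
Generation 1: 12 live cells
..##....
..###...
...##...
......#.
........
..#.....
..#.#...
....#...
........
........
........
Generation 2: 7 live cells
..#.#...
........
..#.##..
........
........
...#....
........
...#....
........
........
........
Generation 3: 2 live cells
........
....##..
........
........
........
........
........
........
........
........
........
Population at generation 3: 2

Answer: 2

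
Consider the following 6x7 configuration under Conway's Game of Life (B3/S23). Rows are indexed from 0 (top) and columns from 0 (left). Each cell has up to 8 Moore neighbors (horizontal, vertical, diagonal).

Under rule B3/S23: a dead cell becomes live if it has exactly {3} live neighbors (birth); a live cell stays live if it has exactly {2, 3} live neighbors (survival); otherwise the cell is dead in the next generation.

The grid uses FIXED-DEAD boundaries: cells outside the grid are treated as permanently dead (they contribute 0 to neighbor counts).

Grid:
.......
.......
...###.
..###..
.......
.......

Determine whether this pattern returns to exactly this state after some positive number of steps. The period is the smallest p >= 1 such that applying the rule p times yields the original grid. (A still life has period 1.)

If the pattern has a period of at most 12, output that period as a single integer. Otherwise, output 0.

Simulating and comparing each generation to the original:
Gen 0 (original, given above): 6 live cells
Gen 1: 6 live cells, differs from original
Gen 2: 6 live cells, MATCHES original -> period = 2

Answer: 2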